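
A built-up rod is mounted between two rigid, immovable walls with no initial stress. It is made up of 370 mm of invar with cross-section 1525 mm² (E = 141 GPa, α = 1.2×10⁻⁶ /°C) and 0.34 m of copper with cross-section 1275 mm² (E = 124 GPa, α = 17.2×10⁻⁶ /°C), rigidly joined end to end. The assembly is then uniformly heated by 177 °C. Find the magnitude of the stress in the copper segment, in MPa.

σ ≈ 226 MPa (compressive)

If the supports were absent, the total length change would be Σ αᵢΔT Lᵢ = 1.2×10⁻⁶×177×370 + 17.2×10⁻⁶×177×340 = 1.114 mm.
Since the ends are fixed, an axial force P builds up, equal in every segment, with P · Σ Lᵢ/(AᵢEᵢ) = δ_free.
The series flexibility is Σ Lᵢ/(AᵢEᵢ) = 370/(1525×141×10³) + 340/(1275×124×10³) = 3.871×10⁻⁶ mm/N.
Hence P = δ_free / Σ(L/AE) = 1.114/3.871×10⁻⁶ = 287.7 kN (compressive).
σ_{copper} = P / A = 287700 / 1275 = 225.6 MPa.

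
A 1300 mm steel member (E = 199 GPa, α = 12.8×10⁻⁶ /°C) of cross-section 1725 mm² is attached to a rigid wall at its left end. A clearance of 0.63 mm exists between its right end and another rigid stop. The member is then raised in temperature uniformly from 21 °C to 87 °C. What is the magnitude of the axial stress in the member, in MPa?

If the wall were absent the member would grow by αΔT L = 12.8×10⁻⁶ × 66 × 1300 = 1.098 mm.
This exceeds the 0.63 mm gap, so the wall pushes back. The portion of expansion that must be recovered elastically is δ_free − gap = 1.098 − 0.63 = 0.4682 mm.
Compatibility: PL/(AE) = 0.4682 mm, so σ = P/A = E × (0.4682/1300) = 71.68 MPa.

σ ≈ 71.7 MPa (compressive)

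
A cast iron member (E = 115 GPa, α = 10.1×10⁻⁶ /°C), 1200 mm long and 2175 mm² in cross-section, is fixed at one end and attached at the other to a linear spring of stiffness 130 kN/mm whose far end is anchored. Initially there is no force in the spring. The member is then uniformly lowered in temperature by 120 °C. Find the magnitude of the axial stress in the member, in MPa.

The unrestrained thermal change is αΔT L = 10.1×10⁻⁶ × 120 × 1200 = 1.454 mm.
With a force P in the spring, the elastic change of the member is PL/(AE) and that of the spring is P/k; compatibility requires their sum to equal δ_free.
So P = δ_free / [L/(AE) + 1/k] = 1.454 / [ 1200/(2175×115×10³) + 1/(130×10³) ].
P = 1.454 / 1.249×10⁻⁵ = 116400 N.
σ = P/A = 116400/2175 = 53.54 MPa.

σ ≈ 53.5 MPa (tensile)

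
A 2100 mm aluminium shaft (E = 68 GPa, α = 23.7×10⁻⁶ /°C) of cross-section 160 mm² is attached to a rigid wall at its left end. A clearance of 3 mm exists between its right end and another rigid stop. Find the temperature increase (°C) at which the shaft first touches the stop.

Contact occurs when the free expansion equals the gap: αΔT L = 3 mm.
So ΔT = g/(αL) = 3/(23.7×10⁻⁶ × 2100) = 60.28 °C.

ΔT ≈ 60.3 °C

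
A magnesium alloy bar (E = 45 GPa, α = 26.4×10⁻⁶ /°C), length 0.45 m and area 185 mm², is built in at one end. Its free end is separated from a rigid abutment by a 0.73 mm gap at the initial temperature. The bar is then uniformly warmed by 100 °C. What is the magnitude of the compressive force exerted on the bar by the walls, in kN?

If the wall were absent the bar would grow by αΔT L = 26.4×10⁻⁶ × 100 × 450 = 1.188 mm.
This exceeds the 0.73 mm gap, so the wall pushes back. The portion of expansion that must be recovered elastically is δ_free − gap = 1.188 − 0.73 = 0.458 mm.
Compatibility: PL/(AE) = 0.458 mm, so σ = P/A = E × (0.458/450) = 45.8 MPa.
P = σA = 45.8 × 185 = 8.473 kN.

P ≈ 8.47 kN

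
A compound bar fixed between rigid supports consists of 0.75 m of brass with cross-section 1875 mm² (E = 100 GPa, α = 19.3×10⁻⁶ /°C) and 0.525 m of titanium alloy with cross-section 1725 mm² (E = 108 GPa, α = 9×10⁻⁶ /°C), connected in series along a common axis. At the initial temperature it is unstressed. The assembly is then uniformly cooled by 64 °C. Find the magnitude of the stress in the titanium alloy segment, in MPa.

σ ≈ 104 MPa (tensile)

Free thermal contraction of the whole bar: Σ αᵢΔT Lᵢ = 19.3×10⁻⁶×64×750 + 9×10⁻⁶×64×525 = 1.229 mm.
The walls prevent any net length change, so an axial force P (same in every segment) develops. Compatibility: P · Σ Lᵢ/(AᵢEᵢ) = δ_free.
Σ Lᵢ/(AᵢEᵢ) = 750/(1875×100×10³) + 525/(1725×108×10³) = 6.818×10⁻⁶ mm/N.
Hence P = δ_free / Σ(L/AE) = 1.229/6.818×10⁻⁶ = 180.2 kN (tensile).
σ_{titanium alloy} = P / A = 180200 / 1725 = 104.5 MPa.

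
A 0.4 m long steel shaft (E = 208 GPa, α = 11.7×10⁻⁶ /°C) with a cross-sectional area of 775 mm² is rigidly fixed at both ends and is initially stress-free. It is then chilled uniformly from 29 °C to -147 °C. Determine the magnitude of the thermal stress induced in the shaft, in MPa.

σ ≈ 428 MPa (tensile)

With length fixed, the mechanical strain must cancel the thermal strain αΔT = 11.7×10⁻⁶ × 176 = 2059.2×10⁻⁶.
Hence σ = E·αΔT = 208×10³ × 2059.2×10⁻⁶ = 428.3 MPa, tensile.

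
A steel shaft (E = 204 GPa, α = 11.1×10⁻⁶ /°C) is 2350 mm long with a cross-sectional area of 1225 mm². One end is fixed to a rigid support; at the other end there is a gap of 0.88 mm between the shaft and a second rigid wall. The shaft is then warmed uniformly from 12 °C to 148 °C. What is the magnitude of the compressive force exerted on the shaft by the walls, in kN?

P ≈ 284 kN

If the wall were absent the shaft would grow by αΔT L = 11.1×10⁻⁶ × 136 × 2350 = 3.548 mm.
The gap closes (δ_free > 0.88 mm) and the wall then resists a further 3.548 − 0.88 = 2.668 mm of expansion.
So σ = E(δ_free − g)/L = 204×10³ × 2.668/2350 = 231.6 MPa.
P = σA = 231.6 × 1225 = 283.7 kN.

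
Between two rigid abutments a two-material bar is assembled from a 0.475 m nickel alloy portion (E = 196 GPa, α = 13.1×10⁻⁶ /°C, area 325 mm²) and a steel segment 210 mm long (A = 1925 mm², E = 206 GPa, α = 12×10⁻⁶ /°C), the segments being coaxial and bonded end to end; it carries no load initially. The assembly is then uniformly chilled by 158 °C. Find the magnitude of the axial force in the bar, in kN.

Free thermal contraction of the whole bar: Σ αᵢΔT Lᵢ = 13.1×10⁻⁶×158×475 + 12×10⁻⁶×158×210 = 1.381 mm.
The rigid supports impose zero overall length change; the single axial force P common to all segments must satisfy P Σ Lᵢ/(AᵢEᵢ) = δ_free.
The series flexibility is Σ Lᵢ/(AᵢEᵢ) = 475/(325×196×10³) + 210/(1925×206×10³) = 7.986×10⁻⁶ mm/N.
P = 1.381 / 7.986×10⁻⁶ = 173000 N = 173 kN, tensile.

P ≈ 173 kN (tensile)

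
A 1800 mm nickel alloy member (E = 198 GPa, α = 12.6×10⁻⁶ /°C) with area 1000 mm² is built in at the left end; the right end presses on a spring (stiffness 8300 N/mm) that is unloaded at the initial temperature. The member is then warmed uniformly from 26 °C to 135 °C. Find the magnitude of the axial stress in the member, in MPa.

σ ≈ 19.1 MPa (compressive)

Free thermal expansion: δ_free = αΔT L = 12.6×10⁻⁶ × 109 × 1800 = 2.472 mm.
Let P be the compressive force at the spring. The member shortens elastically by PL/(AE) and the spring compresses by P/k; together these equal δ_free.
P [ L/(AE) + 1/k ] = δ_free → P [ 1800/(1000×198×10³) + 1/(8300) ] = 2.472.
P = 2.472 / 0.0001296 = 19080 N.
σ = P/A = 19080/1000 = 19.08 MPa.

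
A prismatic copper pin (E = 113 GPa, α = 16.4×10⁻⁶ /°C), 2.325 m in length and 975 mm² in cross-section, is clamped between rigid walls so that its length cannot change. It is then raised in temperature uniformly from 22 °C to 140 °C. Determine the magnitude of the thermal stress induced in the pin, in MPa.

σ ≈ 219 MPa (compressive)

With length fixed, the mechanical strain must cancel the thermal strain αΔT = 16.4×10⁻⁶ × 118 = 1935.2×10⁻⁶.
Hence σ = E·αΔT = 113×10³ × 1935.2×10⁻⁶ = 218.7 MPa, compressive.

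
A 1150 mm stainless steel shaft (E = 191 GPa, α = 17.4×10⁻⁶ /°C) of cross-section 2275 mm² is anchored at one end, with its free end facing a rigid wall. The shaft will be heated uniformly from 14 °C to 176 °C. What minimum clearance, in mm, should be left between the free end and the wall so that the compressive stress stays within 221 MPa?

g ≈ 1.91 mm

Free expansion if unrestrained: δ_free = αΔT L = 17.4×10⁻⁶ × 162 × 1150 = 3.242 mm.
At the allowable stress the elastic shortening the wall may impose is σL/E = 221 × 1150 / (191×10³) = 1.331 mm.
So the gap has to take up the difference, g_min = δ_free − σL/E = 3.242 − 1.331 = 1.911 mm.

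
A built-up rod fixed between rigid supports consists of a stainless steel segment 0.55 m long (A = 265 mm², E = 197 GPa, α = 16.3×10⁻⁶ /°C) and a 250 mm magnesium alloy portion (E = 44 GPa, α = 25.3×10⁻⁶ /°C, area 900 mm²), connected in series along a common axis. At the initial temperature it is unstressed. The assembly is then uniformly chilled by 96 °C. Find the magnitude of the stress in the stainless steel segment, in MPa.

σ ≈ 329 MPa (tensile)

With the walls removed the bar would change length by δ_free = Σ αᵢΔT Lᵢ = 16.3×10⁻⁶×96×550 + 25.3×10⁻⁶×96×250 = 1.468 mm.
Since the ends are fixed, an axial force P builds up, equal in every segment, with P · Σ Lᵢ/(AᵢEᵢ) = δ_free.
The series flexibility is Σ Lᵢ/(AᵢEᵢ) = 550/(265×197×10³) + 250/(900×44×10³) = 1.685×10⁻⁵ mm/N.
Hence P = δ_free / Σ(L/AE) = 1.468/1.685×10⁻⁵ = 87.12 kN (tensile).
σ_{stainless steel} = P / A = 87120 / 265 = 328.8 MPa.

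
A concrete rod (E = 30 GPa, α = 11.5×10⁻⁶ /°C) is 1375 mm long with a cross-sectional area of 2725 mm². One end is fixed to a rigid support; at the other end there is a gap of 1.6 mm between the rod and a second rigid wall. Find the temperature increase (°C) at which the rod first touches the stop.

The gap closes when αΔT L = 1.6 mm, since the rod is still unstressed at that instant.
ΔT = 1.6 / (11.5×10⁻⁶ × 1375) = 101.2 °C.

ΔT ≈ 101 °C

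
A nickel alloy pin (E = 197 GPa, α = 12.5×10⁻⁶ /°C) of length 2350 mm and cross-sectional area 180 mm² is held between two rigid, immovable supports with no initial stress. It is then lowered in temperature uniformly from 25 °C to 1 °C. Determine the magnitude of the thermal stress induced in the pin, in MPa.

The supports are rigid, so the total axial strain is zero. The restrained thermal strain is ε = αΔT = 12.5×10⁻⁶ × 24 = 300×10⁻⁶.
σ = EαΔT = 197×10³ × 12.5×10⁻⁶ × 24 = 59.1 MPa (tensile; the pin is trying to contract).

σ ≈ 59.1 MPa (tensile)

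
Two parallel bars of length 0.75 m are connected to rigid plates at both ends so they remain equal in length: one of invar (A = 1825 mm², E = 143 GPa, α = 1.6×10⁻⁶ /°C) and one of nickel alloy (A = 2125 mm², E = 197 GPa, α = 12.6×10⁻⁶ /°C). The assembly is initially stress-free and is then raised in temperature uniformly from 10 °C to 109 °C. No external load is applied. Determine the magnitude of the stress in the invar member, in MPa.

Equilibrium of a rigid end plate with no external load gives equal and opposite internal forces ±P in the two members. Since α_{nickel alloy} > α_{invar}, heating drives the nickel alloy into compression and the invar into tension.
Setting the final lengths equal and cancelling L: (α₁ − α₂)ΔT = P/(A₁E₁) + P/(A₂E₂).
|α₁ − α₂|·ΔT = 11×10⁻⁶ × 99 = 0.001089.
1/(A₁E₁) + 1/(A₂E₂) = 1/(1825×143×10³) + 1/(2125×197×10³) = 6.221×10⁻⁹ N⁻¹.
P = 0.001089 / 6.221×10⁻⁹ = 175100 N = 175.1 kN.
σ_{invar} = P/A₁ = 175100/1825 = 95.93 MPa, tensile.

σ ≈ 95.9 MPa (tensile)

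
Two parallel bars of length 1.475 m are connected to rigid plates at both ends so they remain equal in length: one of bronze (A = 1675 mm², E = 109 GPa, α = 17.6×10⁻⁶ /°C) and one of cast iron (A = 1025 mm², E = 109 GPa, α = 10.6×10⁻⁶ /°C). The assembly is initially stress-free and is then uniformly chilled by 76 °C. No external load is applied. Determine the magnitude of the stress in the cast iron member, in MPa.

The bronze has the larger α, so on cooling it would change length more than the cast iron if both were free. The rigid plates force a common final length, so the bronze is put into tension and the cast iron into compression, with equal and opposite forces P (no external load).
Compatibility of the two members (thermal + elastic change equal): (α₁ − α₂)ΔT = P·[1/(A₁E₁) + 1/(A₂E₂)].
|α₁ − α₂|·ΔT = 7×10⁻⁶ × 76 = 0.000532.
1/(A₁E₁) + 1/(A₂E₂) = 1/(1675×109×10³) + 1/(1025×109×10³) = 1.443×10⁻⁸ N⁻¹.
P = 0.000532 / 1.443×10⁻⁸ = 36870 N = 36.87 kN.
σ_{cast iron} = P/A₂ = 36870/1025 = 35.97 MPa, compressive.

σ ≈ 36 MPa (compressive)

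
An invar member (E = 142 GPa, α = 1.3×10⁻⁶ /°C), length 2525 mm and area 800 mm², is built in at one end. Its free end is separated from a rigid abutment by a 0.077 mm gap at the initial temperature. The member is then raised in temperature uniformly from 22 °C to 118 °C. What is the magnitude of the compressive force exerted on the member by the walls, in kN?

Free thermal elongation = αΔT L = 1.3×10⁻⁶ × 96 × 2525 = 0.3151 mm.
After closing the 0.077 mm clearance, 0.3151 − 0.077 = 0.2381 mm of expansion remains to be suppressed by the wall.
Compatibility: PL/(AE) = 0.2381 mm, so σ = P/A = E × (0.2381/2525) = 13.39 MPa.
P = σA = 13.39 × 800 = 10.71 kN.

P ≈ 10.7 kN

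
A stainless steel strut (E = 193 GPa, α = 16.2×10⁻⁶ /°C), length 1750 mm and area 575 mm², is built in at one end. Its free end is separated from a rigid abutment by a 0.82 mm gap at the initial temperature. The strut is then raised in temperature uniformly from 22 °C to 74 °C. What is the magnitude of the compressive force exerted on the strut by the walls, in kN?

Free thermal elongation = αΔT L = 16.2×10⁻⁶ × 52 × 1750 = 1.474 mm.
The gap closes (δ_free > 0.82 mm) and the wall then resists a further 1.474 − 0.82 = 0.6542 mm of expansion.
Compatibility: PL/(AE) = 0.6542 mm, so σ = P/A = E × (0.6542/1750) = 72.15 MPa.
Force on the wall = σA = 72.15 × 575 mm² = 41.49 kN.

P ≈ 41.5 kN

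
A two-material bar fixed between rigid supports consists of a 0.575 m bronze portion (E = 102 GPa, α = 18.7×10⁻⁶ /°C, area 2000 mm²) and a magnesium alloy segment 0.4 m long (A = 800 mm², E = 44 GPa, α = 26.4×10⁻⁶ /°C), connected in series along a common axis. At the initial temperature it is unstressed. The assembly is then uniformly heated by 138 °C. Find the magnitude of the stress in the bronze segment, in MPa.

With the walls removed the bar would change length by δ_free = Σ αᵢΔT Lᵢ = 18.7×10⁻⁶×138×575 + 26.4×10⁻⁶×138×400 = 2.941 mm.
Since the ends are fixed, an axial force P builds up, equal in every segment, with P · Σ Lᵢ/(AᵢEᵢ) = δ_free.
Σ Lᵢ/(AᵢEᵢ) = 575/(2000×102×10³) + 400/(800×44×10³) = 1.418×10⁻⁵ mm/N.
So P = 2.941 / 1.418×10⁻⁵ = 207.4 kN, compressive.
σ_{bronze} = P / A = 207400 / 2000 = 103.7 MPa.

σ ≈ 104 MPa (compressive)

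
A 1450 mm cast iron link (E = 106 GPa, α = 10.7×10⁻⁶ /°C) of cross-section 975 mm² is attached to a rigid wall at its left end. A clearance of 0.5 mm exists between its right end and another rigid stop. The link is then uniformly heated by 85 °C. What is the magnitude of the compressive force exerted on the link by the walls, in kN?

P ≈ 58.4 kN

If the wall were absent the link would grow by αΔT L = 10.7×10⁻⁶ × 85 × 1450 = 1.319 mm.
After closing the 0.5 mm clearance, 1.319 − 0.5 = 0.8188 mm of expansion remains to be suppressed by the wall.
Compatibility: PL/(AE) = 0.8188 mm, so σ = P/A = E × (0.8188/1450) = 59.86 MPa.
Force on the wall = σA = 59.86 × 975 mm² = 58.36 kN.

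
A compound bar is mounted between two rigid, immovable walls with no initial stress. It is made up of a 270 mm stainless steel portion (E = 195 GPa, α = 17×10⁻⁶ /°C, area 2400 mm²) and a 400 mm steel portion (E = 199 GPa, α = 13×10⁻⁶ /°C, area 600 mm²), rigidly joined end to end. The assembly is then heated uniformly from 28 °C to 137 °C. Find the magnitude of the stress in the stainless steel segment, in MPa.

σ ≈ 113 MPa (compressive)

If the supports were absent, the total length change would be Σ αᵢΔT Lᵢ = 17×10⁻⁶×109×270 + 13×10⁻⁶×109×400 = 1.067 mm.
The walls prevent any net length change, so an axial force P (same in every segment) develops. Compatibility: P · Σ Lᵢ/(AᵢEᵢ) = δ_free.
Σ Lᵢ/(AᵢEᵢ) = 270/(2400×195×10³) + 400/(600×199×10³) = 3.927×10⁻⁶ mm/N.
P = 1.067 / 3.927×10⁻⁶ = 271700 N = 271.7 kN, compressive.
σ_{stainless steel} = P / A = 271700 / 2400 = 113.2 MPa.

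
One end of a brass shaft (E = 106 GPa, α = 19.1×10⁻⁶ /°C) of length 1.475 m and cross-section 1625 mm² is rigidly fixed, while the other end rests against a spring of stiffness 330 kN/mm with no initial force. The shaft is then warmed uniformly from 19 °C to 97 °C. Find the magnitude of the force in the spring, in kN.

P ≈ 190 kN

Free thermal expansion: δ_free = αΔT L = 19.1×10⁻⁶ × 78 × 1475 = 2.197 mm.
With a force P in the spring, the elastic change of the shaft is PL/(AE) and that of the spring is P/k; compatibility requires their sum to equal δ_free.
P [ L/(AE) + 1/k ] = δ_free → P [ 1475/(1625×106×10³) + 1/(330×10³) ] = 2.197.
P = 2.197 / 1.159×10⁻⁵ = 189500 N.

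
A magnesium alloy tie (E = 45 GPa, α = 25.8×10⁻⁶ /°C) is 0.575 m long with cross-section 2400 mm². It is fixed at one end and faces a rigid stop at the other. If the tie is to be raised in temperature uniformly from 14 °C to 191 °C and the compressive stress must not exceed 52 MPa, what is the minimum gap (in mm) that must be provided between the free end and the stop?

g ≈ 1.96 mm

With no wall the tie would lengthen by αΔT L = 25.8×10⁻⁶ × 177 × 575 = 2.626 mm.
A stress of 52 MPa corresponds to the wall pushing the tie back by σL/E = 52×575/(45×10³) = 0.6644 mm.
The gap must absorb the remainder: g_min = 2.626 − 0.6644 = 1.961 mm.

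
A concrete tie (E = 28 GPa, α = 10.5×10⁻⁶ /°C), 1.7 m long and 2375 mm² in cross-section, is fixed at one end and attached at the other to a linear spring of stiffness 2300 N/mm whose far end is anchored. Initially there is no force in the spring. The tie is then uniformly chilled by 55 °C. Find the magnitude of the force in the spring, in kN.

P ≈ 2.13 kN

If the spring were absent the tie would shorten by αΔT L = 10.5×10⁻⁶ × 55 × 1700 = 0.9818 mm.
Let P be the tensile force in the spring. The tie extends elastically by PL/(AE) and the spring stretches by P/k; together these equal δ_free.
So P = δ_free / [L/(AE) + 1/k] = 0.9818 / [ 1700/(2375×28×10³) + 1/(2300) ].
P = 0.9818 / 0.0004603 = 2133 N.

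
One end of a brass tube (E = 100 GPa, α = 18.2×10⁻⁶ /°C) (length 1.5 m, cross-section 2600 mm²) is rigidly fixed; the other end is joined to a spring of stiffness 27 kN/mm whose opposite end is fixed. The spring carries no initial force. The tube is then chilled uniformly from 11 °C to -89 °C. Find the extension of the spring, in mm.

If the spring were absent the tube would shorten by αΔT L = 18.2×10⁻⁶ × 100 × 1500 = 2.73 mm.
Let P be the tensile force in the spring. The tube extends elastically by PL/(AE) and the spring stretches by P/k; together these equal δ_free.
P [ L/(AE) + 1/k ] = δ_free → P [ 1500/(2600×100×10³) + 1/(27×10³) ] = 2.73.
P = 2.73 / 4.281×10⁻⁵ = 63780 N.
Spring extension = P/k = 63780/(27×10³) = 2.362 mm.

δ ≈ 2.36 mm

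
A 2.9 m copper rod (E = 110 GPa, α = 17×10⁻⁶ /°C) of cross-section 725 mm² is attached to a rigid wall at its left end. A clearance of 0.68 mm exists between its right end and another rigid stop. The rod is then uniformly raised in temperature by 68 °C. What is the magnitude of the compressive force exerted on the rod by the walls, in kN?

Unrestrained expansion: δ_free = αΔT L = 17×10⁻⁶ × 68 × 2900 = 3.352 mm.
This exceeds the 0.68 mm gap, so the wall pushes back. The portion of expansion that must be recovered elastically is δ_free − gap = 3.352 − 0.68 = 2.672 mm.
That suppressed elongation corresponds to σ = E·Δ/L = 110×10³ × 2.672/2900 = 101.4 MPa.
P = σA = 101.4 × 725 = 73.49 kN.

P ≈ 73.5 kN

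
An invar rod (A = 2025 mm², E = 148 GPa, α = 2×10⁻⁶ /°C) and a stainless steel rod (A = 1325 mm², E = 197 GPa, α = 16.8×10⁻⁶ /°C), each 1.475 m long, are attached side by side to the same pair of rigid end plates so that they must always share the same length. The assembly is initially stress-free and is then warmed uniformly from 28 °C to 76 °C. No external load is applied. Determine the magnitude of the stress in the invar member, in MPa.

The stainless steel has the larger α, so on heating it would change length more than the invar if both were free. The rigid plates force a common final length, so the stainless steel is put into compression and the invar into tension, with equal and opposite forces P (no external load).
Equating the net (thermal + elastic) strains gives |α₁ − α₂|·ΔT = P·[1/(A₁E₁) + 1/(A₂E₂)].
|α₁ − α₂|·ΔT = 14.8×10⁻⁶ × 48 = 0.0007104.
1/(A₁E₁) + 1/(A₂E₂) = 1/(2025×148×10³) + 1/(1325×197×10³) = 7.168×10⁻⁹ N⁻¹.
So P = 0.0007104 / 7.168×10⁻⁹ = 99.11 kN.
σ_{invar} = P/A₁ = 99110/2025 = 48.94 MPa, tensile.

σ ≈ 48.9 MPa (tensile)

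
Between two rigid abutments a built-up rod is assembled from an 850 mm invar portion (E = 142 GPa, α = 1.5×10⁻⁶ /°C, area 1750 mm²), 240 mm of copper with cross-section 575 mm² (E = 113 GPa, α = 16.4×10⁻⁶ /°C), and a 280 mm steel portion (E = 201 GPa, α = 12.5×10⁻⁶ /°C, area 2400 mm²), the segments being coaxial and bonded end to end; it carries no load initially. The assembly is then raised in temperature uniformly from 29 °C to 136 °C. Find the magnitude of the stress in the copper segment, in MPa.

With the walls removed the bar would change length by δ_free = Σ αᵢΔT Lᵢ = 1.5×10⁻⁶×107×850 + 16.4×10⁻⁶×107×240 + 12.5×10⁻⁶×107×280 = 0.9321 mm.
Since the ends are fixed, an axial force P builds up, equal in every segment, with P · Σ Lᵢ/(AᵢEᵢ) = δ_free.
Σ Lᵢ/(AᵢEᵢ) = 850/(1750×142×10³) + 240/(575×113×10³) + 280/(2400×201×10³) = 7.695×10⁻⁶ mm/N.
Hence P = δ_free / Σ(L/AE) = 0.9321/7.695×10⁻⁶ = 121.1 kN (compressive).
σ_{copper} = P / A = 121100 / 575 = 210.7 MPa.

σ ≈ 211 MPa (compressive)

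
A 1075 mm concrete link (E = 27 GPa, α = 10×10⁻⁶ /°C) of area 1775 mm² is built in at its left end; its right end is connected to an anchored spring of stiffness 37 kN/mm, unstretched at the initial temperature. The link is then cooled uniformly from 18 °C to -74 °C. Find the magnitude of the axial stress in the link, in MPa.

σ ≈ 11.3 MPa (tensile)

The unrestrained thermal change is αΔT L = 10×10⁻⁶ × 92 × 1075 = 0.989 mm.
Let P be the tensile force in the spring. The link extends elastically by PL/(AE) and the spring stretches by P/k; together these equal δ_free.
So P = δ_free / [L/(AE) + 1/k] = 0.989 / [ 1075/(1775×27×10³) + 1/(37×10³) ].
P = 0.989 / 4.946×10⁻⁵ = 20000 N.
σ = P/A = 20000/1775 = 11.27 MPa.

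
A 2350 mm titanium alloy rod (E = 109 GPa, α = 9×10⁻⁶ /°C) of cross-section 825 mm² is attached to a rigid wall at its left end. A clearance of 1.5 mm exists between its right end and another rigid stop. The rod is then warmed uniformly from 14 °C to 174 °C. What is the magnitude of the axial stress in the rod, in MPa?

σ ≈ 87.4 MPa (compressive)

If the wall were absent the rod would grow by αΔT L = 9×10⁻⁶ × 160 × 2350 = 3.384 mm.
This exceeds the 1.5 mm gap, so the wall pushes back. The portion of expansion that must be recovered elastically is δ_free − gap = 3.384 − 1.5 = 1.884 mm.
So σ = E(δ_free − g)/L = 109×10³ × 1.884/2350 = 87.39 MPa.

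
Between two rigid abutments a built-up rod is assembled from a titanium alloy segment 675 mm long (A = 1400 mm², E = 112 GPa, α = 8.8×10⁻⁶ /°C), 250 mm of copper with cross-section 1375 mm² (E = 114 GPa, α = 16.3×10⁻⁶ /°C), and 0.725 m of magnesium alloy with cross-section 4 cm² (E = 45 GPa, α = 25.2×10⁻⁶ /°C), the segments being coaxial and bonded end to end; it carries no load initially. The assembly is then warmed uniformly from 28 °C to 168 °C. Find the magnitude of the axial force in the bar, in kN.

P ≈ 85.8 kN (compressive)

Free thermal expansion of the whole bar: Σ αᵢΔT Lᵢ = 8.8×10⁻⁶×140×675 + 16.3×10⁻⁶×140×250 + 25.2×10⁻⁶×140×725 = 3.96 mm.
The walls prevent any net length change, so an axial force P (same in every segment) develops. Compatibility: P · Σ Lᵢ/(AᵢEᵢ) = δ_free.
Σ Lᵢ/(AᵢEᵢ) = 675/(1400×112×10³) + 250/(1375×114×10³) + 725/(400×45×10³) = 4.618×10⁻⁵ mm/N.
So P = 3.96 / 4.618×10⁻⁵ = 85.75 kN, compressive.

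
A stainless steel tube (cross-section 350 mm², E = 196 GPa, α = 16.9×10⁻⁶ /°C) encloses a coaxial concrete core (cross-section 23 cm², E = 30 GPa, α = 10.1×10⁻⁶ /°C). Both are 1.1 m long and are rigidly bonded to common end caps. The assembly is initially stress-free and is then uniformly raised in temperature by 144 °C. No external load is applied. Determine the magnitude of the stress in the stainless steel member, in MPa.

σ ≈ 96.2 MPa (compressive)

Equilibrium of a rigid end plate with no external load gives equal and opposite internal forces ±P in the two members. Since α_{stainless steel} > α_{concrete}, heating drives the stainless steel into compression and the concrete into tension.
Setting the final lengths equal and cancelling L: (α₁ − α₂)ΔT = P/(A₁E₁) + P/(A₂E₂).
|α₁ − α₂|·ΔT = 6.8×10⁻⁶ × 144 = 0.0009792.
1/(A₁E₁) + 1/(A₂E₂) = 1/(350×196×10³) + 1/(2300×30×10³) = 2.907×10⁻⁸ N⁻¹.
So P = 0.0009792 / 2.907×10⁻⁸ = 33.68 kN.
σ_{stainless steel} = P/A₁ = 33680/350 = 96.24 MPa, compressive.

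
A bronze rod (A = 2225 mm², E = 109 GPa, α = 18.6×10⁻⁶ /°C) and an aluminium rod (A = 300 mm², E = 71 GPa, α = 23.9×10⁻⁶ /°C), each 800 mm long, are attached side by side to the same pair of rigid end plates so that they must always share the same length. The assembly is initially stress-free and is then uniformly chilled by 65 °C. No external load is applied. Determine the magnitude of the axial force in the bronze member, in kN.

P ≈ 6.75 kN (compressive in the bronze)

Equilibrium of a rigid end plate with no external load gives equal and opposite internal forces ±P in the two members. Since α_{aluminium} > α_{bronze}, cooling drives the aluminium into tension and the bronze into compression.
Equating the net (thermal + elastic) strains gives |α₁ − α₂|·ΔT = P·[1/(A₁E₁) + 1/(A₂E₂)].
|α₁ − α₂|·ΔT = 5.3×10⁻⁶ × 65 = 0.0003445.
1/(A₁E₁) + 1/(A₂E₂) = 1/(2225×109×10³) + 1/(300×71×10³) = 5.107×10⁻⁸ N⁻¹.
P = 0.0003445 / 5.107×10⁻⁸ = 6745 N = 6.745 kN.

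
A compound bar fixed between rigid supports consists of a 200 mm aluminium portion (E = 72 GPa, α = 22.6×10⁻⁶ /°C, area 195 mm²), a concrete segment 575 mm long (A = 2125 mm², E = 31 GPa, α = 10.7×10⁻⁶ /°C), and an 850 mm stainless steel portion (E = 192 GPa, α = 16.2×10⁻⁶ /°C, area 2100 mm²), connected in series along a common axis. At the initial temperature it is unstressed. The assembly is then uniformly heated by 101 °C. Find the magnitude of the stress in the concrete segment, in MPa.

σ ≈ 46.3 MPa (compressive)

If the supports were absent, the total length change would be Σ αᵢΔT Lᵢ = 22.6×10⁻⁶×101×200 + 10.7×10⁻⁶×101×575 + 16.2×10⁻⁶×101×850 = 2.469 mm.
The rigid supports impose zero overall length change; the single axial force P common to all segments must satisfy P Σ Lᵢ/(AᵢEᵢ) = δ_free.
The series flexibility is Σ Lᵢ/(AᵢEᵢ) = 200/(195×72×10³) + 575/(2125×31×10³) + 850/(2100×192×10³) = 2.508×10⁻⁵ mm/N.
So P = 2.469 / 2.508×10⁻⁵ = 98.43 kN, compressive.
σ_{concrete} = P / A = 98430 / 2125 = 46.32 MPa.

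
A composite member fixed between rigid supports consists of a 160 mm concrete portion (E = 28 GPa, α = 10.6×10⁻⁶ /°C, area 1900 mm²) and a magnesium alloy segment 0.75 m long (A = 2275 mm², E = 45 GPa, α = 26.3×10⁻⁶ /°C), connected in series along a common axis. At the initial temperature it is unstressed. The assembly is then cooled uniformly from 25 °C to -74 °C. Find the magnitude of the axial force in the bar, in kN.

With the walls removed the bar would change length by δ_free = Σ αᵢΔT Lᵢ = 10.6×10⁻⁶×99×160 + 26.3×10⁻⁶×99×750 = 2.121 mm.
The walls prevent any net length change, so an axial force P (same in every segment) develops. Compatibility: P · Σ Lᵢ/(AᵢEᵢ) = δ_free.
Σ Lᵢ/(AᵢEᵢ) = 160/(1900×28×10³) + 750/(2275×45×10³) = 1.033×10⁻⁵ mm/N.
P = 2.121 / 1.033×10⁻⁵ = 205200 N = 205.2 kN, tensile.

P ≈ 205 kN (tensile)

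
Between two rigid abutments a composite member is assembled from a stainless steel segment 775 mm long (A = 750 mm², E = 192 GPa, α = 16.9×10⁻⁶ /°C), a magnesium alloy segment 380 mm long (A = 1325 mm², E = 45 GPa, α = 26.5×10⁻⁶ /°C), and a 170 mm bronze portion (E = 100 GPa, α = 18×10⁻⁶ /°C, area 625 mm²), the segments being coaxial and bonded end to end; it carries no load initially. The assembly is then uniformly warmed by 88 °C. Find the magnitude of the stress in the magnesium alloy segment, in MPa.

Free thermal expansion of the whole bar: Σ αᵢΔT Lᵢ = 16.9×10⁻⁶×88×775 + 26.5×10⁻⁶×88×380 + 18×10⁻⁶×88×170 = 2.308 mm.
The walls prevent any net length change, so an axial force P (same in every segment) develops. Compatibility: P · Σ Lᵢ/(AᵢEᵢ) = δ_free.
Σ Lᵢ/(AᵢEᵢ) = 775/(750×192×10³) + 380/(1325×45×10³) + 170/(625×100×10³) = 1.448×10⁻⁵ mm/N.
So P = 2.308 / 1.448×10⁻⁵ = 159.4 kN, compressive.
σ_{magnesium alloy} = P / A = 159400 / 1325 = 120.3 MPa.

σ ≈ 120 MPa (compressive)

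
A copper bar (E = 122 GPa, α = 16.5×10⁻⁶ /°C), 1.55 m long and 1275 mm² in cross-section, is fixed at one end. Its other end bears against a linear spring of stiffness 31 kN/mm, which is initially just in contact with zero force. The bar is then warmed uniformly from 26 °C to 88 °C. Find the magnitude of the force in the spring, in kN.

The unrestrained thermal change is αΔT L = 16.5×10⁻⁶ × 62 × 1550 = 1.586 mm.
Let P be the compressive force at the spring. The bar shortens elastically by PL/(AE) and the spring compresses by P/k; together these equal δ_free.
So P = δ_free / [L/(AE) + 1/k] = 1.586 / [ 1550/(1275×122×10³) + 1/(31×10³) ].
P = 1.586 / 4.222×10⁻⁵ = 37550 N.

P ≈ 37.6 kN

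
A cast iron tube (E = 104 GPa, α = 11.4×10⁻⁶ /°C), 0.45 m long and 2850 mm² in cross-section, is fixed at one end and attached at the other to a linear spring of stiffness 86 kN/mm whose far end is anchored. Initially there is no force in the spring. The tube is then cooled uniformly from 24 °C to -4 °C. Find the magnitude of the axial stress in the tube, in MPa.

Free thermal contraction: δ_free = αΔT L = 11.4×10⁻⁶ × 28 × 450 = 0.1436 mm.
With a force P in the spring, the elastic change of the tube is PL/(AE) and that of the spring is P/k; compatibility requires their sum to equal δ_free.
P [ L/(AE) + 1/k ] = δ_free → P [ 450/(2850×104×10³) + 1/(86×10³) ] = 0.1436.
P = 0.1436 / 1.315×10⁻⁵ = 10930 N.
σ = P/A = 10930/2850 = 3.834 MPa.

σ ≈ 3.83 MPa (tensile)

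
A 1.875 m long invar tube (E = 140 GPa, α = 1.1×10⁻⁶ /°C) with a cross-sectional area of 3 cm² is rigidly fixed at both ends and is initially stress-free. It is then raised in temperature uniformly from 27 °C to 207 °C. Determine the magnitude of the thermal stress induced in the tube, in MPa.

With length fixed, the mechanical strain must cancel the thermal strain αΔT = 1.1×10⁻⁶ × 180 = 198×10⁻⁶.
Hence σ = E·αΔT = 140×10³ × 198×10⁻⁶ = 27.72 MPa, compressive.

σ ≈ 27.7 MPa (compressive)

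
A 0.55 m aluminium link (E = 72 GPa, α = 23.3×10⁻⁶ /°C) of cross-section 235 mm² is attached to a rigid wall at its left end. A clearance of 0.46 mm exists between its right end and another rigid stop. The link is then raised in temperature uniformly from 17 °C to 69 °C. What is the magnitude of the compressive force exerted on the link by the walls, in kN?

P ≈ 6.35 kN

Unrestrained expansion: δ_free = αΔT L = 23.3×10⁻⁶ × 52 × 550 = 0.6664 mm.
After closing the 0.46 mm clearance, 0.6664 − 0.46 = 0.2064 mm of expansion remains to be suppressed by the wall.
So σ = E(δ_free − g)/L = 72×10³ × 0.2064/550 = 27.02 MPa.
P = σA = 27.02 × 235 = 6.349 kN.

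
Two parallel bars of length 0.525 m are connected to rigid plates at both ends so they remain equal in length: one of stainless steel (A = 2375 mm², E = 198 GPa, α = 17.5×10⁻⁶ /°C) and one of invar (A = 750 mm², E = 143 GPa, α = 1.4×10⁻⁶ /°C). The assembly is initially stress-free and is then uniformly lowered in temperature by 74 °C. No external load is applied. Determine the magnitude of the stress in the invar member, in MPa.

The stainless steel has the larger α, so on cooling it would change length more than the invar if both were free. The rigid plates force a common final length, so the stainless steel is put into tension and the invar into compression, with equal and opposite forces P (no external load).
Compatibility of the two members (thermal + elastic change equal): (α₁ − α₂)ΔT = P·[1/(A₁E₁) + 1/(A₂E₂)].
|α₁ − α₂|·ΔT = 16.1×10⁻⁶ × 74 = 0.001191.
1/(A₁E₁) + 1/(A₂E₂) = 1/(2375×198×10³) + 1/(750×143×10³) = 1.145×10⁻⁸ N⁻¹.
P = 0.001191 / 1.145×10⁻⁸ = 104000 N = 104 kN.
σ_{invar} = P/A₂ = 104000/750 = 138.7 MPa, compressive.

σ ≈ 139 MPa (compressive)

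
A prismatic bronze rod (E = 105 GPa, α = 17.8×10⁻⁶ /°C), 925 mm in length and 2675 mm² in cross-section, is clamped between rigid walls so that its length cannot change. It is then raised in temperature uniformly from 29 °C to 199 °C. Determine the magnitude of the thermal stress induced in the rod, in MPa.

With length fixed, the mechanical strain must cancel the thermal strain αΔT = 17.8×10⁻⁶ × 170 = 3026×10⁻⁶.
Hence σ = E·αΔT = 105×10³ × 3026×10⁻⁶ = 317.7 MPa, compressive.

σ ≈ 318 MPa (compressive)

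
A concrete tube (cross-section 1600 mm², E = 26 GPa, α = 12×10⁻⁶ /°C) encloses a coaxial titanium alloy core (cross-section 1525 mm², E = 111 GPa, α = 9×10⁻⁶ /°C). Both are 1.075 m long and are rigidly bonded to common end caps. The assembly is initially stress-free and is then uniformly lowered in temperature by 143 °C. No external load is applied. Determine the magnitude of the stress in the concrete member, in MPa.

σ ≈ 8.95 MPa (tensile)

Equilibrium of a rigid end plate with no external load gives equal and opposite internal forces ±P in the two members. Since α_{concrete} > α_{titanium alloy}, cooling drives the concrete into tension and the titanium alloy into compression.
Equating the net (thermal + elastic) strains gives |α₁ − α₂|·ΔT = P·[1/(A₁E₁) + 1/(A₂E₂)].
|α₁ − α₂|·ΔT = 3×10⁻⁶ × 143 = 0.000429.
1/(A₁E₁) + 1/(A₂E₂) = 1/(1600×26×10³) + 1/(1525×111×10³) = 2.995×10⁻⁸ N⁻¹.
P = 0.000429 / 2.995×10⁻⁸ = 14330 N = 14.33 kN.
σ_{concrete} = P/A₁ = 14330/1600 = 8.954 MPa, tensile.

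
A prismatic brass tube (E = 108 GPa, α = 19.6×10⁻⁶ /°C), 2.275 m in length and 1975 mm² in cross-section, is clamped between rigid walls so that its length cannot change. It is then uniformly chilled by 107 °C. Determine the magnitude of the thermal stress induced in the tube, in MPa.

The supports are rigid, so the total axial strain is zero. The restrained thermal strain is ε = αΔT = 19.6×10⁻⁶ × 107 = 2097.2×10⁻⁶.
σ = EαΔT = 108×10³ × 19.6×10⁻⁶ × 107 = 226.5 MPa (tensile; the tube is trying to contract).

σ ≈ 226 MPa (tensile)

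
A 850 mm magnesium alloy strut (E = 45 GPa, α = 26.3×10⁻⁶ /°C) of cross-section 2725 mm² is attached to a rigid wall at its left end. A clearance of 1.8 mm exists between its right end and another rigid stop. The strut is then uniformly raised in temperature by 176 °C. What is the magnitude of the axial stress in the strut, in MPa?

σ ≈ 113 MPa (compressive)

Unrestrained expansion: δ_free = αΔT L = 26.3×10⁻⁶ × 176 × 850 = 3.934 mm.
This exceeds the 1.8 mm gap, so the wall pushes back. The portion of expansion that must be recovered elastically is δ_free − gap = 3.934 − 1.8 = 2.134 mm.
That suppressed elongation corresponds to σ = E·Δ/L = 45×10³ × 2.134/850 = 113 MPa.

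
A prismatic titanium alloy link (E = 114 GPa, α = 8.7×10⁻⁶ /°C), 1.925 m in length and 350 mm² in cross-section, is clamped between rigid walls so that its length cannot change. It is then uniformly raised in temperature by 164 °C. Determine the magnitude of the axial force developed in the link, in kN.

Full restraint means ε = 0, so the stress is σ = EαΔT = 114×10³ × 8.7×10⁻⁶ × 164 = 162.7 MPa.
P = AEαΔT = 350 × 114×10³ × 8.7×10⁻⁶ × 164 = 56.93 kN (compressive).

P ≈ 56.9 kN (compressive)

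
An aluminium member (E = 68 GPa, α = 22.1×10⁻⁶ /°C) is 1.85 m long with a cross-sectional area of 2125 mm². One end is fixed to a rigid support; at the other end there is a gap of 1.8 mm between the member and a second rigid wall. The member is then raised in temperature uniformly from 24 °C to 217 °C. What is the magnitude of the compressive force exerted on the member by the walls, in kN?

P ≈ 476 kN

Free thermal elongation = αΔT L = 22.1×10⁻⁶ × 193 × 1850 = 7.891 mm.
After closing the 1.8 mm clearance, 7.891 − 1.8 = 6.091 mm of expansion remains to be suppressed by the wall.
Compatibility: PL/(AE) = 6.091 mm, so σ = P/A = E × (6.091/1850) = 223.9 MPa.
P = σA = 223.9 × 2125 = 475.7 kN.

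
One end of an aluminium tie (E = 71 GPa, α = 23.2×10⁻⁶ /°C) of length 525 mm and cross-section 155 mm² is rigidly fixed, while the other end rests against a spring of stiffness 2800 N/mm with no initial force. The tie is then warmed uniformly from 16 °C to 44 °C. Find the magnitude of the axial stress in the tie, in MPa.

The unrestrained thermal change is αΔT L = 23.2×10⁻⁶ × 28 × 525 = 0.341 mm.
With a force P in the spring, the elastic change of the tie is PL/(AE) and that of the spring is P/k; compatibility requires their sum to equal δ_free.
So P = δ_free / [L/(AE) + 1/k] = 0.341 / [ 525/(155×71×10³) + 1/(2800) ].
P = 0.341 / 0.0004048 = 842.4 N.
σ = P/A = 842.4/155 = 5.435 MPa.

σ ≈ 5.43 MPa (compressive)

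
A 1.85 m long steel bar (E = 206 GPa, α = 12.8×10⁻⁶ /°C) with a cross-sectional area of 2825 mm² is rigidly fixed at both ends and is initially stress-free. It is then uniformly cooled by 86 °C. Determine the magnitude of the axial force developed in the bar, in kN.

The ends cannot move, so σ = EαΔT = 206×10³ × 12.8×10⁻⁶ × 86 = 226.8 MPa.
Axial force P = σA = 226.8 × 2825 = 640600 N = 640.6 kN, tensile.

P ≈ 641 kN (tensile)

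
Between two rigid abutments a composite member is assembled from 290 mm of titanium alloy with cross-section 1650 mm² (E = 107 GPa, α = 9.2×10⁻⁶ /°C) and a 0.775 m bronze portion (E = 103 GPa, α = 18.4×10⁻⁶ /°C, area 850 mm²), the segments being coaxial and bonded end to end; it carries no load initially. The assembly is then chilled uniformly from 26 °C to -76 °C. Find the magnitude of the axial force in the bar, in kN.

P ≈ 165 kN (tensile)

With the walls removed the bar would change length by δ_free = Σ αᵢΔT Lᵢ = 9.2×10⁻⁶×102×290 + 18.4×10⁻⁶×102×775 = 1.727 mm.
The rigid supports impose zero overall length change; the single axial force P common to all segments must satisfy P Σ Lᵢ/(AᵢEᵢ) = δ_free.
Σ Lᵢ/(AᵢEᵢ) = 290/(1650×107×10³) + 775/(850×103×10³) = 1.049×10⁻⁵ mm/N.
So P = 1.727 / 1.049×10⁻⁵ = 164.5 kN, tensile.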